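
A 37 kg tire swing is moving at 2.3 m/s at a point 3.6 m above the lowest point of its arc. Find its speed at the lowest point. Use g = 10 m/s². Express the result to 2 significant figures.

Equating total energy at the two states: ½mv₀² + mgh = ½mv²
The mass cancels from both sides.
v² = v₀² + 2gh = (2.3)² + 2(10)(3.6) = 77.290
v = √77.290 = 8.791 m/s

v = 8.8 m/s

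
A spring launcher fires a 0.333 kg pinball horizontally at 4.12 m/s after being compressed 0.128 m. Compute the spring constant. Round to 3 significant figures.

k = 345 N/m

½kx² = ½mv²
k = mv²/x² = (0.333)(4.12)²/(0.128)² = 345.0 N/m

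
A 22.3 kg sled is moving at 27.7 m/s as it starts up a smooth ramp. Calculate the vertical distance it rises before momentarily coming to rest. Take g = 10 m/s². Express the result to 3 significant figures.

h = 38.4 m

By energy conservation, ½mv² = mgh
h = v²/(2g) = 27.7²/(2 × 10) = 38.36 m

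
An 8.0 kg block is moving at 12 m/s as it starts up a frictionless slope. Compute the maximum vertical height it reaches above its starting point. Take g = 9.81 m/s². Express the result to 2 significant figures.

By energy conservation, ½mv² = mgh
h = v²/(2g) = 12²/(2 × 9.81) = 7.339 m

h = 7.3 m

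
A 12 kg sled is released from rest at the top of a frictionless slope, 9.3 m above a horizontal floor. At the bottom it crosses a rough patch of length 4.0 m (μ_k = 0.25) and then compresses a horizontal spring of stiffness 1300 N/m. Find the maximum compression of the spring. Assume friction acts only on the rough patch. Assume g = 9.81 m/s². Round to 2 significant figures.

x = 1.2 m

Initial energy: E₁ = mgh = (12)(9.81)(9.3) = 1094.8 J
Friction removes W_f = μ_k mg d = (0.25)(12)(9.81)(4.0) = 117.7 J
Energy reaching the spring: E = 1094.8 − 117.7 = 977.08 J
At max compression ½kx² = E ⇒ x = √(2E/k) = √(2 × 977.08/1300) = 1.226 m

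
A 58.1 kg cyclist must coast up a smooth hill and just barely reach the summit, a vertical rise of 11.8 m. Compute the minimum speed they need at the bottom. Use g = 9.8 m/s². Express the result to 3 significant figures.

v = 15.2 m/s

At the top they are momentarily at rest, so all KE converts to PE: ½mv² = mgh
v = √(2gh) = √(2 × 9.8 × 11.8) = 15.21 m/s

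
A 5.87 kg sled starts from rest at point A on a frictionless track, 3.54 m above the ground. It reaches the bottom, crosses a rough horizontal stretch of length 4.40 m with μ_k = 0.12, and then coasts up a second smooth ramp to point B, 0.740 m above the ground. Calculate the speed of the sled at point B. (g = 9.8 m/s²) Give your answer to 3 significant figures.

v = 6.67 m/s

Energy at A: mgh₁ = (5.87)(9.8)(3.54) = 203.64 J
Friction loss: W_f = μ_k mg d = 30.37 J
At B: ½mv² + mgh₂ = mgh₁ − W_f
½mv² = 203.64 − 30.37 − 42.569 = 130.70 J
v = √(2 × 130.70/5.87) = 6.673 m/s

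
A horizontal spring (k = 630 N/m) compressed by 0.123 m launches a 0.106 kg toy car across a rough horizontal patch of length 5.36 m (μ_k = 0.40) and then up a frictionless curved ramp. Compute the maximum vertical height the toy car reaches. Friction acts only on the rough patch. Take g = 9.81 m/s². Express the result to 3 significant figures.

Spring energy: E₀ = ½kx² = ½(630)(0.123)² = 4.7656 J
Friction: W_f = μ_k mg d = (0.40)(0.106)(9.81)(5.36) = 2.229 J
Energy at base of ramp: E = 4.7656 − 2.229 = 2.5362 J
At max height all remaining energy is PE: mgh = E ⇒ h = E/(mg) = 2.5362/(0.106 × 9.81) = 2.439 m

h = 2.44 m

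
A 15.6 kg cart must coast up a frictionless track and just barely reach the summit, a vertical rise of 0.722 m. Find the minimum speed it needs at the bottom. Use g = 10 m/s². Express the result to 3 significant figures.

v = 3.80 m/s

At the top it is momentarily at rest, so all KE converts to PE: ½mv² = mgh
v = √(2gh) = √(2 × 10 × 0.722) = 3.800 m/s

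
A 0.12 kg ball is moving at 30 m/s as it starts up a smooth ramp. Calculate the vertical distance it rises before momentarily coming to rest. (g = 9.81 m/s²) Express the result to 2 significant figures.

h = 46 m

Setting KE at the bottom equal to PE gained: ½mv² = mgh
h = v²/(2g) = 30²/(2 × 9.81) = 45.87 m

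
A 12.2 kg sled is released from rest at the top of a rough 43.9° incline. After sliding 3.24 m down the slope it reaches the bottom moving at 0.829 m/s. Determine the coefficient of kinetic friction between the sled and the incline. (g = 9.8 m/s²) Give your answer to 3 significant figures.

Energy balance down the incline: mg L sinθ − ½mv² = μ_k (mg cosθ) L
mgL sinθ = 268.61 J; ½mv² = 4.1922 J
W_f = 268.61 − 4.1922 = 264.4 J
μ_k = W_f/(mg cosθ · L) = 264.4/(86.15 × 3.24) = 0.9473

μ_k = 0.947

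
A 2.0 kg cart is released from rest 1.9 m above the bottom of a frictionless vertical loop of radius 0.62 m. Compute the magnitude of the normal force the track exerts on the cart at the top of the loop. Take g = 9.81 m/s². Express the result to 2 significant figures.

Energy from release to top (height 2r): mgh = ½mv_top² + mg(2r)
v_top² = 2g(h − 2r) = 2(9.81)(1.9 − 1.240) = 12.949 m²/s²
At the top, both N and weight point toward the centre: N + mg = mv_top²/r
N = m(v_top²/r − g) = 2.0(12.949/0.62 − 9.81) = 22.15 N

N = 22 N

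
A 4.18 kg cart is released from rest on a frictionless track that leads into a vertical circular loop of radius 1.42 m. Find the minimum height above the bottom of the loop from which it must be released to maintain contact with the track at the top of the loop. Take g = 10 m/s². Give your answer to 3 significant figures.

At the top, for minimum speed gravity alone supplies the centripetal force: mg = mv_top²/r ⇒ v_top² = gr = 14.20 m²/s²
Energy conservation from release height h to the top (height 2r): mgh = ½mv_top² + mg(2r)
h = v_top²/(2g) + 2r = r/2 + 2r = 5r/2 = 3.550 m

h = 3.55 m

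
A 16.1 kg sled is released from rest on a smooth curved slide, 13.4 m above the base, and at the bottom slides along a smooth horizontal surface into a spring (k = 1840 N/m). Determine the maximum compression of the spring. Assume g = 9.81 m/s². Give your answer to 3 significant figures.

x = 1.52 m

At max compression the sled is momentarily at rest: mgh = ½kx²
x = √(2mgh/k) = √(2 × 16.1 × 9.81 × 13.4 / 1840) = 1.517 m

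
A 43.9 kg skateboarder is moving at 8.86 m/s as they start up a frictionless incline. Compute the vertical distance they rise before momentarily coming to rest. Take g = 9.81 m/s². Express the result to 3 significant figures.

Setting KE at the bottom equal to PE gained: ½mv² = mgh
h = v²/(2g) = 8.86²/(2 × 9.81) = 4.001 m

h = 4.00 m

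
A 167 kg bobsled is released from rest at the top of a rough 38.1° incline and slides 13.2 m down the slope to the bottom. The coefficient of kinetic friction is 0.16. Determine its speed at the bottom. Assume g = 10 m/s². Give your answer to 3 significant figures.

Taking the bottom as reference, mgh = ½mv² + μ_k N L with h = L sinθ, N = mg cosθ:
mgh = mgL sinθ = (167)(10)(13.2)sin38.1° = 13602 J
W_f = μ_k mg cosθ · L = (0.16)(167)(10)cos38.1°·13.2 = 2776 J
½mv² = 13602 − 2776 = 10826 J
v = √(2 × 10826/167) = 11.39 m/s

v = 11.4 m/s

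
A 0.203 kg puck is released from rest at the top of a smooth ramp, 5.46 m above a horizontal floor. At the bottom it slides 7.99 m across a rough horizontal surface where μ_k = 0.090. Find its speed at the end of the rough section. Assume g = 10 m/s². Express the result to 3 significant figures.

v = 9.74 m/s

Energy at the top = energy at the end + work done against friction:
mgh = ½mv² + μ_k m g d
W_f = μ_k mg d = (0.090)(0.203)(10)(7.99) = 1.460 J
½mv² = mgh − W_f = 11.084 − 1.460 = 9.6240 J
v = √(2 × 9.6240/0.203) = 9.737 m/s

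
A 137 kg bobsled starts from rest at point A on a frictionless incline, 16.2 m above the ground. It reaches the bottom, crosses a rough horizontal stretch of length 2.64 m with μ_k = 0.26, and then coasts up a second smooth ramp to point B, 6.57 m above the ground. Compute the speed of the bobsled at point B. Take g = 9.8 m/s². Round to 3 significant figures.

v = 13.2 m/s

Energy at A: mgh₁ = (137)(9.8)(16.2) = 21750 J
Friction loss: W_f = μ_k mg d = 921.6 J
At B: ½mv² + mgh₂ = mgh₁ − W_f
½mv² = 21750 − 921.6 − 8820.9 = 12008 J
v = √(2 × 12008/137) = 13.24 m/s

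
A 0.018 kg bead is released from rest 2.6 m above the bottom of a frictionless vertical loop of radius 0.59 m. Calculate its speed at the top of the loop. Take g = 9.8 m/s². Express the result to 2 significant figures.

v = 5.3 m/s

Energy conservation: mgh = ½mv_top² + mg(2r)
v_top² = 2g(h − 2r) = 2(9.8)(2.6 − 1.180) = 27.83
v_top = 5.276 m/s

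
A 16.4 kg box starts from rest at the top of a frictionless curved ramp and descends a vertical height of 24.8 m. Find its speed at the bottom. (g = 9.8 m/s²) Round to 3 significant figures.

Mechanical energy is conserved (no friction): mgh = ½mv²
v = √(2gh) = √(2 × 9.8 × 24.8) = √486.08 = 22.05 m/s

v = 22.0 m/s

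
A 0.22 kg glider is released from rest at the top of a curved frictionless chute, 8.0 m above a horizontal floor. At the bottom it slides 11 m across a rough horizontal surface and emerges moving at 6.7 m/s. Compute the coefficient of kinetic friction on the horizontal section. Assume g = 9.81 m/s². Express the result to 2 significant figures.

Energy at the top = energy at the end + work done against friction:
mgh = ½mv² + μ_k m g d
mgh = 17.266 J; ½mv² = 4.9379 J
W_f = 17.266 − 4.9379 = 12.33 J
μ_k = W_f/(mg·d) = 12.33/(2.158 × 11) = 0.5193

μ_k = 0.52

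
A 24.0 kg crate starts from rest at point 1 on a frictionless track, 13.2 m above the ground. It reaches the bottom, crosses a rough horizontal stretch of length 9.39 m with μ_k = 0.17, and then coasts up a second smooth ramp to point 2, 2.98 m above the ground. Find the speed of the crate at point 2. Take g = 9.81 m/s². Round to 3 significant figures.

Energy at 1: mgh₁ = (24.0)(9.81)(13.2) = 3107.8 J
Friction loss: W_f = μ_k mg d = 375.8 J
At 2: ½mv² + mgh₂ = mgh₁ − W_f
½mv² = 3107.8 − 375.8 − 701.61 = 2030.4 J
v = √(2 × 2030.4/24.0) = 13.01 m/s

v = 13.0 m/s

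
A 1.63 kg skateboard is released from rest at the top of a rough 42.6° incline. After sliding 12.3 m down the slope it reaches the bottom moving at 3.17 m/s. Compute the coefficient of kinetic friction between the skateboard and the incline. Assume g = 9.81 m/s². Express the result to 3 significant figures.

μ_k = 0.863

mgh = ½mv² + μ_k (mg cosθ) L, with h = L sinθ
mgL sinθ = 133.13 J; ½mv² = 8.1899 J
W_f = 133.13 − 8.1899 = 124.9 J
μ_k = W_f/(mg cosθ · L) = 124.9/(11.77 × 12.3) = 0.8630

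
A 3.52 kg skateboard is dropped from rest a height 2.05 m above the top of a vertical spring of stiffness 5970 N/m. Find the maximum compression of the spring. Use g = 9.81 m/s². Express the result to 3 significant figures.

Measuring PE from the top of the relaxed spring, at max compression the skateboard has dropped H + x with zero KE, so:
mg(H + x) = ½kx²
½(5970)x² − (3.52)(9.81)x − (3.52)(9.81)(2.05) = 0
2985x² − 34.53x − 70.79 = 0
x = [34.53 + √(1192 + 845220)]/(2 × 2985) = 0.1599 m

x = 0.160 m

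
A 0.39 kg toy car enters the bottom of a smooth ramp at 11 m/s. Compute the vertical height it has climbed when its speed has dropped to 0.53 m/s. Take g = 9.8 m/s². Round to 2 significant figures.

h = 6.2 m

Energy balance between the two points: ½mv₁² = ½mv₂² + mgh
h = (v₁² − v₂²)/(2g) = (11² − 0.53²)/(2 × 9.8) = 6.159 m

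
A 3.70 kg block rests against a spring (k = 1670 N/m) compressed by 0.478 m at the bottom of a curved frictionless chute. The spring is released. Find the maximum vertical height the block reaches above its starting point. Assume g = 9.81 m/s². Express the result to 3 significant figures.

Energy conservation from release to the highest point: ½kx² = mgh
h = kx²/(2mg) = (1670)(0.478)²/(2 × 3.70 × 9.81) = 5.256 m

h = 5.26 m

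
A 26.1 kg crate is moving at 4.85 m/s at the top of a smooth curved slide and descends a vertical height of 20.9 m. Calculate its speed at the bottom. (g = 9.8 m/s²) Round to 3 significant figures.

Energy conservation between the two points: ½mv₀² + mgh = ½mv²
v² = v₀² + 2gh = (4.85)² + 2(9.8)(20.9) = 433.16
v = √433.16 = 20.81 m/s

v = 20.8 m/s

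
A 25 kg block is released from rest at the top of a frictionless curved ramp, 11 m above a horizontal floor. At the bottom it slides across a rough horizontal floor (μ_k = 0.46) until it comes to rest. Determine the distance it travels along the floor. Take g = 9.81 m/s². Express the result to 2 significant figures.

d = 24 m

Energy at the top = energy at the end + work done against friction:
At rest all PE has been dissipated by friction: mgh = μ_k m g d
d = h/μ_k = 11/0.46 = 23.91 m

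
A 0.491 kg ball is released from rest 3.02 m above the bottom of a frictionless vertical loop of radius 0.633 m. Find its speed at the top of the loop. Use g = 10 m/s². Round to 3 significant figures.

Energy conservation: mgh = ½mv_top² + mg(2r)
v_top² = 2g(h − 2r) = 2(10)(3.02 − 1.266) = 35.08
v_top = 5.923 m/s

v = 5.92 m/s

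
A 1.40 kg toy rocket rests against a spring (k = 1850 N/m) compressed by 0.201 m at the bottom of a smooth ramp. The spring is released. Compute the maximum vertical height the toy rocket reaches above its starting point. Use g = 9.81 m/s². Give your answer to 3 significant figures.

At maximum height the toy rocket is at rest, so ½kx² = mgh
h = kx²/(2mg) = (1850)(0.201)²/(2 × 1.40 × 9.81) = 2.721 m

h = 2.72 m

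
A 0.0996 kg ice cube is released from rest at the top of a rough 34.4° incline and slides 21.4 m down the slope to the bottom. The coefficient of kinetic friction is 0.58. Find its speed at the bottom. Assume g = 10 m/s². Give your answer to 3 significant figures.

Energy: mgh = ½mv² + W_f, with h = L sinθ and W_f = μ_k (mg cosθ) L
mgh = mgL sinθ = (0.0996)(10)(21.4)sin34.4° = 12.042 J
W_f = μ_k mg cosθ · L = (0.58)(0.0996)(10)cos34.4°·21.4 = 10.20 J
½mv² = 12.042 − 10.20 = 1.8416 J
v = √(2 × 1.8416/0.0996) = 6.081 m/s

v = 6.08 m/s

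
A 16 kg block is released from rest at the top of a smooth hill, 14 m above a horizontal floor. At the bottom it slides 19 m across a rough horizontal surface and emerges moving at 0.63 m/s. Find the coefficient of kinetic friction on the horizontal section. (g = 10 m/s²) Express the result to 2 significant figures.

μ_k = 0.74

Applying the work–energy principle:
mgh = ½mv² + μ_k m g d
mgh = 2240.0 J; ½mv² = 3.1752 J
W_f = 2240.0 − 3.1752 = 2237 J
μ_k = W_f/(mg·d) = 2237/(160.0 × 19) = 0.7358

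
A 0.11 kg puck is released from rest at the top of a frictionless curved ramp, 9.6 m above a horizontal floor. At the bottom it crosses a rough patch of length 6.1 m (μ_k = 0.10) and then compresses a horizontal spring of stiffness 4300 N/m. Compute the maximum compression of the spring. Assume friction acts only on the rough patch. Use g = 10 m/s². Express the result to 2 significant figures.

x = 0.068 m

Initial energy: E₁ = mgh = (0.11)(10)(9.6) = 10.560 J
Friction removes W_f = μ_k mg d = (0.10)(0.11)(10)(6.1) = 0.6710 J
Energy reaching the spring: E = 10.560 − 0.6710 = 9.8890 J
At max compression ½kx² = E ⇒ x = √(2E/k) = √(2 × 9.8890/4300) = 0.06782 m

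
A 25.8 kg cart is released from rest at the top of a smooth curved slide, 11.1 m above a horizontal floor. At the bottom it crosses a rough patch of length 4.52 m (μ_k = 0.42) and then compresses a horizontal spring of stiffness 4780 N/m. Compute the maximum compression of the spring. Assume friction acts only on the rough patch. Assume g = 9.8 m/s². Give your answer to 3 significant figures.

Initial energy: E₁ = mgh = (25.8)(9.8)(11.1) = 2806.5 J
Friction removes W_f = μ_k mg d = (0.42)(25.8)(9.8)(4.52) = 480.0 J
Energy reaching the spring: E = 2806.5 − 480.0 = 2326.5 J
At max compression ½kx² = E ⇒ x = √(2E/k) = √(2 × 2326.5/4780) = 0.9866 m

x = 0.987 m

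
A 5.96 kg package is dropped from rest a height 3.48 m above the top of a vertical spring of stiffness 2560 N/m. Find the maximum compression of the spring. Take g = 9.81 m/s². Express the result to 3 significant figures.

Take the reference level at the top of the uncompressed spring. At max compression the package has fallen H + x and is momentarily at rest:
mg(H + x) = ½kx²
½(2560)x² − (5.96)(9.81)x − (5.96)(9.81)(3.48) = 0
1280x² − 58.47x − 203.5 = 0
x = [58.47 + √(3418 + 1.0418e+06)]/(2 × 1280) = 0.4222 m

x = 0.422 m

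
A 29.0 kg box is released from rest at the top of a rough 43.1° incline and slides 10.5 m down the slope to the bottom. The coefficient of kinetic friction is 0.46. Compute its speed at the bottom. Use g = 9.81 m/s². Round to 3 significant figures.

Energy: mgh = ½mv² + W_f, with h = L sinθ and W_f = μ_k (mg cosθ) L
mgh = mgL sinθ = (29.0)(9.81)(10.5)sin43.1° = 2041.0 J
W_f = μ_k mg cosθ · L = (0.46)(29.0)(9.81)cos43.1°·10.5 = 1003 J
½mv² = 2041.0 − 1003 = 1037.7 J
v = √(2 × 1037.7/29.0) = 8.460 m/s

v = 8.46 m/s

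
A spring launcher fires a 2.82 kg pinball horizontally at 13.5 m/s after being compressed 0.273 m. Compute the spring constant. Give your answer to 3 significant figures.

k = 6900 N/m

Energy stored in the spring equals the launch KE: ½kx² = ½mv²
k = mv²/x² = (2.82)(13.5)²/(0.273)² = 6896 N/m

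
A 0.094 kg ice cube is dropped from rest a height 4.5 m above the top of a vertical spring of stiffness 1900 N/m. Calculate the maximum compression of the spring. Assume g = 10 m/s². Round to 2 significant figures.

Let x be the compression. The total drop is H + x, and the cube is instantaneously at rest at max compression, so energy conservation gives:
mg(H + x) = ½kx²
½(1900)x² − (0.094)(10)x − (0.094)(10)(4.5) = 0
950.0x² − 0.9400x − 4.230 = 0
x = [0.9400 + √(0.8836 + 16074)]/(2 × 950.0) = 0.06722 m

x = 0.067 m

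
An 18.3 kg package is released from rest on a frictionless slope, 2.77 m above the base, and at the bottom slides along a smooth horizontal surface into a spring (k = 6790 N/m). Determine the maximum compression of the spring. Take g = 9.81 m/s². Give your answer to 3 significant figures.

x = 0.383 m

At max compression the package is momentarily at rest: mgh = ½kx²
x = √(2mgh/k) = √(2 × 18.3 × 9.81 × 2.77 / 6790) = 0.3827 m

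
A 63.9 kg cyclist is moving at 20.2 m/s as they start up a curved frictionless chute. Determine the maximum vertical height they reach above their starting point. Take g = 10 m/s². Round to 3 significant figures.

Setting KE at the bottom equal to PE gained: ½mv² = mgh
h = v²/(2g) = 20.2²/(2 × 10) = 20.40 m

h = 20.4 m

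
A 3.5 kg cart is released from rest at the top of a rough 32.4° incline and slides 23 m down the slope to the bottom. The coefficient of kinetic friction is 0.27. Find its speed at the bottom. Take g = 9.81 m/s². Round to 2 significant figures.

Energy: mgh = ½mv² + W_f, with h = L sinθ and W_f = μ_k (mg cosθ) L
mgh = mgL sinθ = (3.5)(9.81)(23)sin32.4° = 423.15 J
W_f = μ_k mg cosθ · L = (0.27)(3.5)(9.81)cos32.4°·23 = 180.0 J
½mv² = 423.15 − 180.0 = 243.12 J
v = √(2 × 243.12/3.5) = 11.79 m/s

v = 12 m/s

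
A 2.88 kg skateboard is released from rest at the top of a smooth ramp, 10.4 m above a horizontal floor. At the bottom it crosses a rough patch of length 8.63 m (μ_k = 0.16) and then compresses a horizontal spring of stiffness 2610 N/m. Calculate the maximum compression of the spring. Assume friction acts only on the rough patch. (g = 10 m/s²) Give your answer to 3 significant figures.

Initial energy: E₁ = mgh = (2.88)(10)(10.4) = 299.52 J
Friction removes W_f = μ_k mg d = (0.16)(2.88)(10)(8.63) = 39.77 J
Energy reaching the spring: E = 299.52 − 39.77 = 259.75 J
At max compression ½kx² = E ⇒ x = √(2E/k) = √(2 × 259.75/2610) = 0.4461 m

x = 0.446 m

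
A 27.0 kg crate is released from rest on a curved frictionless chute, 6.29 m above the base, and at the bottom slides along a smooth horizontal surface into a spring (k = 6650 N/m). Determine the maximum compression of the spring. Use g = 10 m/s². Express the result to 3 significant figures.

x = 0.715 m

Gravitational PE at the top equals spring PE at max compression: mgh = ½kx²
x = √(2mgh/k) = √(2 × 27.0 × 10 × 6.29 / 6650) = 0.7147 m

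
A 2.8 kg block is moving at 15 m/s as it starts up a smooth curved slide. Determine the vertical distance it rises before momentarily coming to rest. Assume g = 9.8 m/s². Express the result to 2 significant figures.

h = 11 m

Setting KE at the bottom equal to PE gained: ½mv² = mgh
h = v²/(2g) = 15²/(2 × 9.8) = 11.48 m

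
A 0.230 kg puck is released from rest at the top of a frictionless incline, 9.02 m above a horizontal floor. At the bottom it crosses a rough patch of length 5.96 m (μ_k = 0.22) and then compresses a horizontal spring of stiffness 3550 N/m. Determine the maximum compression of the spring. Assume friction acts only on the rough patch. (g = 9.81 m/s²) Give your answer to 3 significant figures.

Initial energy: E₁ = mgh = (0.230)(9.81)(9.02) = 20.352 J
Friction removes W_f = μ_k mg d = (0.22)(0.230)(9.81)(5.96) = 2.958 J
Energy reaching the spring: E = 20.352 − 2.958 = 17.393 J
At max compression ½kx² = E ⇒ x = √(2E/k) = √(2 × 17.393/3550) = 0.09899 m

x = 0.0990 m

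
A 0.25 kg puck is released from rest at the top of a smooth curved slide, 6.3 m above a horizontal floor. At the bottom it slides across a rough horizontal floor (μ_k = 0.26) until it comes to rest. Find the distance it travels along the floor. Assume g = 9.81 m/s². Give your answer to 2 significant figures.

d = 24 m

Applying the work–energy principle:
At rest all PE has been dissipated by friction: mgh = μ_k m g d
d = h/μ_k = 6.3/0.26 = 24.23 m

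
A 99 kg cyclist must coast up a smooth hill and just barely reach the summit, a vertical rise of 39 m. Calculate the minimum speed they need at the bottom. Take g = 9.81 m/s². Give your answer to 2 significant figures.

At the top they are momentarily at rest, so all KE converts to PE: ½mv² = mgh
v = √(2gh) = √(2 × 9.81 × 39) = 27.66 m/s

v = 28 m/s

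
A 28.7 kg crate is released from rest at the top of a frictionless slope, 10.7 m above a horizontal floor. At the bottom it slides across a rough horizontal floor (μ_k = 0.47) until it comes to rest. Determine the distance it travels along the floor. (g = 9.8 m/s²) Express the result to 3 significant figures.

Applying the work–energy principle:
At rest all PE has been dissipated by friction: mgh = μ_k m g d
d = h/μ_k = 10.7/0.47 = 22.77 m

d = 22.8 m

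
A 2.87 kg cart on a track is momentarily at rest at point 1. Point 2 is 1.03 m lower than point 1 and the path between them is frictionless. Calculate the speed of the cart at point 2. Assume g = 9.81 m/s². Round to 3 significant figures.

By conservation of mechanical energy, mgh = ½mv²
The mass cancels from both sides.
v = √(2gh) = √(2 × 9.81 × 1.03) = √20.209 = 4.495 m/s

v = 4.50 m/s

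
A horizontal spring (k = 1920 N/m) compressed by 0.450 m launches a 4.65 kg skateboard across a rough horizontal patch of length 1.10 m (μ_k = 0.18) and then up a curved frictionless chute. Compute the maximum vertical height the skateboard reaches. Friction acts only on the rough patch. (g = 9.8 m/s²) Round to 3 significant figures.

h = 4.07 m

Spring energy: E₀ = ½kx² = ½(1920)(0.450)² = 194.40 J
Friction: W_f = μ_k mg d = (0.18)(4.65)(9.8)(1.10) = 9.023 J
Energy at base of ramp: E = 194.40 − 9.023 = 185.38 J
At max height all remaining energy is PE: mgh = E ⇒ h = E/(mg) = 185.38/(4.65 × 9.8) = 4.068 m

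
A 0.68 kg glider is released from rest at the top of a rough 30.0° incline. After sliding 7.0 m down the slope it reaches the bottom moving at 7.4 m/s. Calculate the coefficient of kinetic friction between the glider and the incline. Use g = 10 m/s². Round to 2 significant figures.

μ_k = 0.13

Energy balance down the incline: mg L sinθ − ½mv² = μ_k (mg cosθ) L
mgL sinθ = 23.800 J; ½mv² = 18.618 J
W_f = 23.800 − 18.618 = 5.182 J
μ_k = W_f/(mg cosθ · L) = 5.182/(5.889 × 7.0) = 0.1257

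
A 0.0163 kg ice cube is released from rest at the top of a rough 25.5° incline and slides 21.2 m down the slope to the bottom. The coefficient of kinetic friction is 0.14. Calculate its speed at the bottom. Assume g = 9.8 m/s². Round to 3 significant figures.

Work–energy: mg(L sinθ) − μ_k(mg cosθ)L = ½mv²
mgh = mgL sinθ = (0.0163)(9.8)(21.2)sin25.5° = 1.4579 J
W_f = μ_k mg cosθ · L = (0.14)(0.0163)(9.8)cos25.5°·21.2 = 0.4279 J
½mv² = 1.4579 − 0.4279 = 1.0300 J
v = √(2 × 1.0300/0.0163) = 11.24 m/s

v = 11.2 m/s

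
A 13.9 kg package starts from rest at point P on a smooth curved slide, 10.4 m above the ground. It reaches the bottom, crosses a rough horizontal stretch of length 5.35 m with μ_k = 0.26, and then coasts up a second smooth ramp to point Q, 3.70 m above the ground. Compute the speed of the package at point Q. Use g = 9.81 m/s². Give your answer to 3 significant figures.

Energy at P: mgh₁ = (13.9)(9.81)(10.4) = 1418.1 J
Friction loss: W_f = μ_k mg d = 189.7 J
At Q: ½mv² + mgh₂ = mgh₁ − W_f
½mv² = 1418.1 − 189.7 − 504.53 = 723.93 J
v = √(2 × 723.93/13.9) = 10.21 m/s

v = 10.2 m/s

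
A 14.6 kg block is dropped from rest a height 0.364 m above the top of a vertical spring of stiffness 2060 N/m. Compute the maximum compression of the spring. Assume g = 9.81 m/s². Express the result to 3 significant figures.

x = 0.305 m

Let x be the compression. The total drop is H + x, and the block is instantaneously at rest at max compression, so energy conservation gives:
mg(H + x) = ½kx²
½(2060)x² − (14.6)(9.81)x − (14.6)(9.81)(0.364) = 0
1030x² − 143.2x − 52.13 = 0
x = [143.2 + √(20514 + 214793)]/(2 × 1030) = 0.3050 m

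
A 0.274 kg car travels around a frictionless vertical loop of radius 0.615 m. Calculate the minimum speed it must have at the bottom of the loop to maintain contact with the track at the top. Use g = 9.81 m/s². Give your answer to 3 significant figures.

v = 5.49 m/s

At the top: mg = mv_top²/r ⇒ v_top² = gr = 6.033 m²/s²
Energy from bottom to top (height 2r): ½mv_bot² = ½mv_top² + mg(2r)
v_bot² = gr + 4gr = 5gr = 30.17
v_bot = √(5gr) = 5.492 m/s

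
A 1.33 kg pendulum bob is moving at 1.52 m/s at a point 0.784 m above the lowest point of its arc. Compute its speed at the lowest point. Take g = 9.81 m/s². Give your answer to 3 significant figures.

Energy conservation between the two points: ½mv₀² + mgh = ½mv²
The mass cancels from both sides.
v² = v₀² + 2gh = (1.52)² + 2(9.81)(0.784) = 17.692
v = √17.692 = 4.206 m/s

v = 4.21 m/s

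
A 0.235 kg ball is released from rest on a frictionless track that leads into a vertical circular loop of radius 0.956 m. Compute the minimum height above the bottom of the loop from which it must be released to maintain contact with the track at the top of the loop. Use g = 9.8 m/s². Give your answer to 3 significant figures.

h = 2.39 m

At the top, for minimum speed gravity alone supplies the centripetal force: mg = mv_top²/r ⇒ v_top² = gr = 9.369 m²/s²
Energy conservation from release height h to the top (height 2r): mgh = ½mv_top² + mg(2r)
h = v_top²/(2g) + 2r = r/2 + 2r = 5r/2 = 2.390 m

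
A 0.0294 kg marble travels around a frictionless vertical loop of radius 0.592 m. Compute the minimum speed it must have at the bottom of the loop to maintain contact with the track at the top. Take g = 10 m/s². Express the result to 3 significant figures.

At the top: mg = mv_top²/r ⇒ v_top² = gr = 5.920 m²/s²
Energy from bottom to top (height 2r): ½mv_bot² = ½mv_top² + mg(2r)
v_bot² = gr + 4gr = 5gr = 29.60
v_bot = √(5gr) = 5.441 m/s

v = 5.44 m/s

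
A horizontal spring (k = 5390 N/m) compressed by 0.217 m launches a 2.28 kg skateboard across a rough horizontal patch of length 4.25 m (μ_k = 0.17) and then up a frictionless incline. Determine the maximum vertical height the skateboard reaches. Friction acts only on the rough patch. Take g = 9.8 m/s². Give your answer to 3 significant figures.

h = 4.96 m

Spring energy: E₀ = ½kx² = ½(5390)(0.217)² = 126.90 J
Friction: W_f = μ_k mg d = (0.17)(2.28)(9.8)(4.25) = 16.14 J
Energy at base of ramp: E = 126.90 − 16.14 = 110.76 J
At max height all remaining energy is PE: mgh = E ⇒ h = E/(mg) = 110.76/(2.28 × 9.8) = 4.957 m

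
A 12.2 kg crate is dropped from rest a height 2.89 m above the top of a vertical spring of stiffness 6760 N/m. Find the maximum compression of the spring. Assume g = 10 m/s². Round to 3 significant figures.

x = 0.342 m

Let x be the compression. The total drop is H + x, and the crate is instantaneously at rest at max compression, so energy conservation gives:
mg(H + x) = ½kx²
½(6760)x² − (12.2)(10)x − (12.2)(10)(2.89) = 0
3380x² − 122.0x − 352.6 = 0
x = [122.0 + √(14884 + 4.7669e+06)]/(2 × 3380) = 0.3415 m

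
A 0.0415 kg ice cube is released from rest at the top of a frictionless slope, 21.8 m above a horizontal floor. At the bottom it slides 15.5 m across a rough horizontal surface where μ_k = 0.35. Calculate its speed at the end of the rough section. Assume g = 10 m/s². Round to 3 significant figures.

Applying the work–energy principle:
mgh = ½mv² + μ_k m g d
W_f = μ_k mg d = (0.35)(0.0415)(10)(15.5) = 2.251 J
½mv² = mgh − W_f = 9.0470 − 2.251 = 6.7956 J
v = √(2 × 6.7956/0.0415) = 18.10 m/s

v = 18.1 m/s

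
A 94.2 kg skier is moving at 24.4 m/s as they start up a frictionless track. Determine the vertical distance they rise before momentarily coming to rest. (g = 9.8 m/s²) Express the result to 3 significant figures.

h = 30.4 m

Setting KE at the bottom equal to PE gained: ½mv² = mgh
h = v²/(2g) = 24.4²/(2 × 9.8) = 30.38 m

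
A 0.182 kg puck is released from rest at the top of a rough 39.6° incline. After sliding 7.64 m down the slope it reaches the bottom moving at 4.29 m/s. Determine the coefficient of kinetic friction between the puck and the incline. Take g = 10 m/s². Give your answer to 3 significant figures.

μ_k = 0.671

The energy dissipated by friction is the PE lost minus the KE gained:
mgL sinθ = 8.8633 J; ½mv² = 1.6748 J
W_f = 8.8633 − 1.6748 = 7.188 J
μ_k = W_f/(mg cosθ · L) = 7.188/(1.402 × 7.64) = 0.6710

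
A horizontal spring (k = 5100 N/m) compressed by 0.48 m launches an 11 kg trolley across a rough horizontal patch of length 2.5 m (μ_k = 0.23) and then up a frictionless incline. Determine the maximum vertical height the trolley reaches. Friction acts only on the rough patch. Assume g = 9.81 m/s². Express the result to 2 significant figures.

h = 4.9 m

Spring energy: E₀ = ½kx² = ½(5100)(0.48)² = 587.52 J
Friction: W_f = μ_k mg d = (0.23)(11)(9.81)(2.5) = 62.05 J
Energy at base of ramp: E = 587.52 − 62.05 = 525.47 J
At max height all remaining energy is PE: mgh = E ⇒ h = E/(mg) = 525.47/(11 × 9.81) = 4.870 m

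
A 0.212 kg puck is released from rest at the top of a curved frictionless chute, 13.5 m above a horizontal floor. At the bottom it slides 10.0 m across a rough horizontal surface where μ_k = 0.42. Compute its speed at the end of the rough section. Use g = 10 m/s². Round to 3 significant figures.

v = 13.6 m/s

Energy bookkeeping (friction removes W_f = μ_k N d):
mgh = ½mv² + μ_k m g d
W_f = μ_k mg d = (0.42)(0.212)(10)(10.0) = 8.904 J
½mv² = mgh − W_f = 28.620 − 8.904 = 19.716 J
v = √(2 × 19.716/0.212) = 13.64 m/s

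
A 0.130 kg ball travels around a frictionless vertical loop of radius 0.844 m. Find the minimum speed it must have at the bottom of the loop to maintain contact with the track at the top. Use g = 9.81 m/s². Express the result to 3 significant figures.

At the top: mg = mv_top²/r ⇒ v_top² = gr = 8.280 m²/s²
Energy from bottom to top (height 2r): ½mv_bot² = ½mv_top² + mg(2r)
v_bot² = gr + 4gr = 5gr = 41.40
v_bot = √(5gr) = 6.434 m/s

v = 6.43 m/s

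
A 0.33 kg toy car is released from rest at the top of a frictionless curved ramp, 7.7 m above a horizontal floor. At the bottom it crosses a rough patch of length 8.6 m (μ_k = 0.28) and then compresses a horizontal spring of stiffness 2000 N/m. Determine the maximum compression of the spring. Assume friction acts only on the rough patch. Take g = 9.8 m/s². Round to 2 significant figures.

x = 0.13 m

Initial energy: E₁ = mgh = (0.33)(9.8)(7.7) = 24.902 J
Friction removes W_f = μ_k mg d = (0.28)(0.33)(9.8)(8.6) = 7.787 J
Energy reaching the spring: E = 24.902 − 7.787 = 17.114 J
At max compression ½kx² = E ⇒ x = √(2E/k) = √(2 × 17.114/2000) = 0.1308 m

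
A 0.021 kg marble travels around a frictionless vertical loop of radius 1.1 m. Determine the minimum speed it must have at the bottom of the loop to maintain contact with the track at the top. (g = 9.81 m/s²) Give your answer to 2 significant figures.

v = 7.3 m/s

At the top: mg = mv_top²/r ⇒ v_top² = gr = 10.79 m²/s²
Energy from bottom to top (height 2r): ½mv_bot² = ½mv_top² + mg(2r)
v_bot² = gr + 4gr = 5gr = 53.96
v_bot = √(5gr) = 7.345 m/s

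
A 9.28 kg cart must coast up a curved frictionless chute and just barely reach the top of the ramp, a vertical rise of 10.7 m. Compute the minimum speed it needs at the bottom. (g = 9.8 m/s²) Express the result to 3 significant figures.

v = 14.5 m/s

At the top it is momentarily at rest, so all KE converts to PE: ½mv² = mgh
v = √(2gh) = √(2 × 9.8 × 10.7) = 14.48 m/s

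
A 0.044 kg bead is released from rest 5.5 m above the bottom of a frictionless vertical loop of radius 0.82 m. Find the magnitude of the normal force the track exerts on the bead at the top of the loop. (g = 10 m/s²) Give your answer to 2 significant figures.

Energy from release to top (height 2r): mgh = ½mv_top² + mg(2r)
v_top² = 2g(h − 2r) = 2(10)(5.5 − 1.640) = 77.200 m²/s²
At the top, both N and weight point toward the centre: N + mg = mv_top²/r
N = m(v_top²/r − g) = 0.044(77.200/0.82 − 10) = 3.702 N

N = 3.7 N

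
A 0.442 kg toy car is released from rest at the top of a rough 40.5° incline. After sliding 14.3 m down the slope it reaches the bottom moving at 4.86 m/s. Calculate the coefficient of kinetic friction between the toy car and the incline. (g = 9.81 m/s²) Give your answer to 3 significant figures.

mgh = ½mv² + μ_k (mg cosθ) L, with h = L sinθ
mgL sinθ = 40.269 J; ½mv² = 5.2199 J
W_f = 40.269 − 5.2199 = 35.05 J
μ_k = W_f/(mg cosθ · L) = 35.05/(3.297 × 14.3) = 0.7434

μ_k = 0.743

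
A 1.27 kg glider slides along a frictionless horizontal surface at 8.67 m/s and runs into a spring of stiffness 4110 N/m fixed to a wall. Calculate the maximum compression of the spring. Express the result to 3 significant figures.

All KE is stored as spring PE at maximum compression: ½mv² = ½kx²
x = v√(m/k) = 8.67 × √(1.27/4110) = 0.1524 m

x = 0.152 m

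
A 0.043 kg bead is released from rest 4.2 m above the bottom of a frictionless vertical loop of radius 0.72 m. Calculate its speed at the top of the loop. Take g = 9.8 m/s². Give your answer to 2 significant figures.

Energy conservation: mgh = ½mv_top² + mg(2r)
v_top² = 2g(h − 2r) = 2(9.8)(4.2 − 1.440) = 54.10
v_top = 7.355 m/s

v = 7.4 m/s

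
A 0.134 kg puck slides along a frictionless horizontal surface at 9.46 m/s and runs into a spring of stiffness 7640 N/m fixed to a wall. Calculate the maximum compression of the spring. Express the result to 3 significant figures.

x = 0.0396 m

All KE is stored as spring PE at maximum compression: ½mv² = ½kx²
x = v√(m/k) = 9.46 × √(0.134/7640) = 0.03962 m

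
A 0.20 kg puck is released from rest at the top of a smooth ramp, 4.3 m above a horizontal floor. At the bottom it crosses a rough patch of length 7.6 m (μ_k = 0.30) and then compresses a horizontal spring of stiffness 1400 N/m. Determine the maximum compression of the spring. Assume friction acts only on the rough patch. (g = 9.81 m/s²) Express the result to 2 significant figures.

Initial energy: E₁ = mgh = (0.20)(9.81)(4.3) = 8.4366 J
Friction removes W_f = μ_k mg d = (0.30)(0.20)(9.81)(7.6) = 4.473 J
Energy reaching the spring: E = 8.4366 − 4.473 = 3.9632 J
At max compression ½kx² = E ⇒ x = √(2E/k) = √(2 × 3.9632/1400) = 0.07524 m

x = 0.075 m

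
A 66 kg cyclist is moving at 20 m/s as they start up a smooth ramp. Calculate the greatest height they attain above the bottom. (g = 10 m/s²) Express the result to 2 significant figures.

h = 20 m

Setting KE at the bottom equal to PE gained: ½mv² = mgh
h = v²/(2g) = 20²/(2 × 10) = 20.00 m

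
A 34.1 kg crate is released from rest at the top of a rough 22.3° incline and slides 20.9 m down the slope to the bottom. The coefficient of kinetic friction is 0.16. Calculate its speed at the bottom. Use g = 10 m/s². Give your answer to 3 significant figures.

Work–energy: mg(L sinθ) − μ_k(mg cosθ)L = ½mv²
mgh = mgL sinθ = (34.1)(10)(20.9)sin22.3° = 2704.3 J
W_f = μ_k mg cosθ · L = (0.16)(34.1)(10)cos22.3°·20.9 = 1055 J
½mv² = 2704.3 − 1055 = 1649.3 J
v = √(2 × 1649.3/34.1) = 9.835 m/s

v = 9.84 m/s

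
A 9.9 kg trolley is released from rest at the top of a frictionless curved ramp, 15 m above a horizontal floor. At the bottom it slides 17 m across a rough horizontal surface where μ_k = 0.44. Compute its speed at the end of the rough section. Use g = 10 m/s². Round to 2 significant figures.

Energy bookkeeping (friction removes W_f = μ_k N d):
mgh = ½mv² + μ_k m g d
W_f = μ_k mg d = (0.44)(9.9)(10)(17) = 740.5 J
½mv² = mgh − W_f = 1485.0 − 740.5 = 744.48 J
v = √(2 × 744.48/9.9) = 12.26 m/s

v = 12 m/s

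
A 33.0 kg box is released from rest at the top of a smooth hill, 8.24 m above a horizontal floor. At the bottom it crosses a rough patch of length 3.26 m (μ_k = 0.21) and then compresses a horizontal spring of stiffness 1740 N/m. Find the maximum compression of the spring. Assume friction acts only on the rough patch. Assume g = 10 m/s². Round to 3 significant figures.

x = 1.69 m

Initial energy: E₁ = mgh = (33.0)(10)(8.24) = 2719.2 J
Friction removes W_f = μ_k mg d = (0.21)(33.0)(10)(3.26) = 225.9 J
Energy reaching the spring: E = 2719.2 − 225.9 = 2493.3 J
At max compression ½kx² = E ⇒ x = √(2E/k) = √(2 × 2493.3/1740) = 1.693 m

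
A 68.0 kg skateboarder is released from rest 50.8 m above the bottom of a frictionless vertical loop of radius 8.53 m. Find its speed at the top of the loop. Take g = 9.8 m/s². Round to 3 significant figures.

v = 25.7 m/s

Energy conservation: mgh = ½mv_top² + mg(2r)
v_top² = 2g(h − 2r) = 2(9.8)(50.8 − 17.06) = 661.3
v_top = 25.72 m/s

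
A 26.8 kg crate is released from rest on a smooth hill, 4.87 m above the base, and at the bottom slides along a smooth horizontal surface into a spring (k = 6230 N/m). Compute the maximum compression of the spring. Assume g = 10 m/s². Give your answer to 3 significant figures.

At max compression the crate is momentarily at rest: mgh = ½kx²
x = √(2mgh/k) = √(2 × 26.8 × 10 × 4.87 / 6230) = 0.6473 m

x = 0.647 m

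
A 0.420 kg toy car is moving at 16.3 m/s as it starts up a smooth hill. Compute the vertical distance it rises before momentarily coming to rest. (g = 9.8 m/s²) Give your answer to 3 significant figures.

h = 13.6 m

By energy conservation, ½mv² = mgh
h = v²/(2g) = 16.3²/(2 × 9.8) = 13.56 m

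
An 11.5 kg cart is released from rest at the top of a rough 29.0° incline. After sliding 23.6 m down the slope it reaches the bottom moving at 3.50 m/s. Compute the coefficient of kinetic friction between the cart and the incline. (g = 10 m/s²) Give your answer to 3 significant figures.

μ_k = 0.525

The energy dissipated by friction is the PE lost minus the KE gained:
mgL sinθ = 1315.8 J; ½mv² = 70.438 J
W_f = 1315.8 − 70.438 = 1245 J
μ_k = W_f/(mg cosθ · L) = 1245/(100.6 × 23.6) = 0.5246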